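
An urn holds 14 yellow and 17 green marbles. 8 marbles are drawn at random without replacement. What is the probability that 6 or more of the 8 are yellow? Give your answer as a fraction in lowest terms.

Total selections: C(31,8) = 7888725.
Favorable selections (6 or more yellow): C(14,6)·C(17,2) + C(14,7)·C(17,1) + C(14,8)·C(17,0) = 408408 + 58344 + 3003 = 469755.
Probability = 469755/7888725 = 803/13485.

803/13485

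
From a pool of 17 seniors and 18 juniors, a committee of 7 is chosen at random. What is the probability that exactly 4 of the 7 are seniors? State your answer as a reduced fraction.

2856/9889

There are C(35,7) = 6724520 ways to choose 7 from 35.
Selections with exactly 4 seniors: choose 4 of the 17 seniors and 3 of the 18 juniors, C(17,4)·C(18,3) = 2380·816 = 1942080.
Probability = 1942080/6724520 = 2856/9889.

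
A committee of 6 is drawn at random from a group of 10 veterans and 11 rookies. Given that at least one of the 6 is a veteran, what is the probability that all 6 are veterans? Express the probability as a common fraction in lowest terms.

Work in counts. Selections with at least one veteran: C(21,6) − C(11,6) = 54264 − 462 = 53802.
Of those, selections where all 6 are veterans: C(10,6) = 210.
Conditional probability = 210/53802 = 5/1281.

5/1281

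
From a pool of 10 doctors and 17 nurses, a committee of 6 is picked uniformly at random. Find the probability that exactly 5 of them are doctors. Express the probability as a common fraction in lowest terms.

Total number of selections: C(27,6) = 296010.
Selections with exactly 5 doctors: choose 5 of the 10 doctors and 1 of the 17 nurses, C(10,5)·C(17,1) = 252·17 = 4284.
Probability = 4284/296010 = 238/16445.

238/16445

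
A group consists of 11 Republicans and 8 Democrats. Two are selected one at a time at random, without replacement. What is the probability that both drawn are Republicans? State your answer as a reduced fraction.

55/171

Multiply the conditional probabilities at each draw: 11/19 · 10/18 = 110/342 = 55/171.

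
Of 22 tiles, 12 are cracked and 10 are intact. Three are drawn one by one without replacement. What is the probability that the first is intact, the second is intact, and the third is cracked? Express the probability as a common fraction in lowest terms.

9/77

Multiply the conditional probabilities at each draw: 10/22 · 9/21 · 12/20 = 1080/9240 = 9/77.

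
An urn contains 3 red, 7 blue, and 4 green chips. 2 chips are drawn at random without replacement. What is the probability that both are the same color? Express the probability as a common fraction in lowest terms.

There are C(14,2) = 91 ways to draw 2 chips.
All same color: C(3,2) + C(7,2) + C(4,2) = 3 + 21 + 6 = 30.
Probability = 30/91.

30/91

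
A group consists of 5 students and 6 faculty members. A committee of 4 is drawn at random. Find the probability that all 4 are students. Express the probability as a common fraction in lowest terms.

There are C(11,4) = 330 possible selections.
Selections with all students: C(5,4) = 5.
Probability = 5/330 = 1/66.

1/66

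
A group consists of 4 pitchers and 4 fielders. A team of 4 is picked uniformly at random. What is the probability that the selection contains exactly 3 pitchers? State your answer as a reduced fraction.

8/35

Total number of selections: C(8,4) = 70.
Selections with exactly 3 pitchers: choose 3 of the 4 pitchers and 1 of the 4 fielders, C(4,3)·C(4,1) = 4·4 = 16.
Probability = 16/70 = 8/35.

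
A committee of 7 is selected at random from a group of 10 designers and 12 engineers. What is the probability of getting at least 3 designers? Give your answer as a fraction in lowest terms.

473/646

Total selections: C(22,7) = 170544.
Count the complement (fewer than 3 designers): C(10,0)·C(12,7) + C(10,1)·C(12,6) + C(10,2)·C(12,5) = 792 + 9240 + 35640 = 45672.
Probability = 1 − 45672/170544 = 124872/170544 = 473/646.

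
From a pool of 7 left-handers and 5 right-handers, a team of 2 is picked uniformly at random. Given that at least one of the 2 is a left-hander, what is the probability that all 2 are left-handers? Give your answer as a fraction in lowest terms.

3/8

Work in counts. Selections with at least one left-hander: C(12,2) − C(5,2) = 66 − 10 = 56.
Of those, selections where all 2 are left-handers: C(7,2) = 21.
Conditional probability = 21/56 = 3/8.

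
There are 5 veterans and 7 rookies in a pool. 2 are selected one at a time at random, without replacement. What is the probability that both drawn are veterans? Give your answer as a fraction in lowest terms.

Multiply the conditional probabilities at each draw: 5/12 · 4/11 = 20/132 = 5/33.

5/33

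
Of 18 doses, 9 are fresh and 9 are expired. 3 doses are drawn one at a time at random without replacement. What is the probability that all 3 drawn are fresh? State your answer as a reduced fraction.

7/68

Multiply the conditional probabilities at each draw: 9/18 · 8/17 · 7/16 = 504/4896 = 7/68.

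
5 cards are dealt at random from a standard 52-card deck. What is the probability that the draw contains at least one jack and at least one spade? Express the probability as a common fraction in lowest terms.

There are C(52,5) = 2598960 possible draws.
By inclusion-exclusion on the complements, draws missing all jacks or all spades: C(48,5) + C(39,5) − C(36,5) = 1712304 + 575757 − 376992 = 1911069.
So draws with at least one of each: 2598960 − 1911069 = 687891, probability 687891/2598960 = 229297/866320.

229297/866320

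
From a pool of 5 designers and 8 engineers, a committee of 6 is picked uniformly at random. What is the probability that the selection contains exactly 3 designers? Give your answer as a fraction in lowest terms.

There are C(13,6) = 1716 ways to choose 6 from 13.
Selections with exactly 3 designers: choose 3 of the 5 designers and 3 of the 8 engineers, C(5,3)·C(8,3) = 10·56 = 560.
Probability = 560/1716 = 140/429.

140/429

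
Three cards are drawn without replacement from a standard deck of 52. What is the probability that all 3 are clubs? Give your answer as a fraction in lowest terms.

There are C(52,3) = 22100 possible 3-card hands.
Hands that are all clubs: C(13,3) = 286.
Probability = 286/22100 = 11/850.

11/850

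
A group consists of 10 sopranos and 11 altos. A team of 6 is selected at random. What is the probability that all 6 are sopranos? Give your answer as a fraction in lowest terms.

5/1292

There are C(21,6) = 54264 possible selections.
Selections with all sopranos: C(10,6) = 210.
Probability = 210/54264 = 5/1292.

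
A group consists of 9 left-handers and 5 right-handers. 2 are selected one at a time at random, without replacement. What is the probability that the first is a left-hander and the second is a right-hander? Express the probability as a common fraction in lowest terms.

45/182

Multiply the conditional probabilities at each draw: 9/14 · 5/13 = 45/182.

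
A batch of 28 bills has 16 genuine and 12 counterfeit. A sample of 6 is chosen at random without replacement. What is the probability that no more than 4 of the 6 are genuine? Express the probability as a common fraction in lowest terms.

869/1035

There are C(28,6) = 376740 ways to choose the 6.
Count the complement (more than 4 genuine): C(16,5)·C(12,1) + C(16,6)·C(12,0) = 52416 + 8008 = 60424.
Probability = 1 − 60424/376740 = 316316/376740 = 869/1035.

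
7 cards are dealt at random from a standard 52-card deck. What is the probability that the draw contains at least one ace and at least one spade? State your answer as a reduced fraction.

53122231/133784560

There are C(52,7) = 133784560 possible draws.
By inclusion-exclusion on the complements, draws missing all aces or all spades: C(48,7) + C(39,7) − C(36,7) = 73629072 + 15380937 − 8347680 = 80662329.
So draws with at least one of each: 133784560 − 80662329 = 53122231, probability 53122231/133784560.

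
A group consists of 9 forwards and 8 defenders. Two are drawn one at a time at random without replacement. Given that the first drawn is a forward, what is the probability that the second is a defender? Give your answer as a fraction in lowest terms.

After removing one forward, 16 remain: 8 forwards and 8 defenders.
So the probability the next is a defender is 8/16 = 1/2.

1/2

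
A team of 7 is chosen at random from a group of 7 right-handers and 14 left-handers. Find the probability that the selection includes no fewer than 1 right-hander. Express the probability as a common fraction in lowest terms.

Total selections: C(21,7) = 116280.
The complement is all 7 are left-handers: C(14,7) = 3432.
Probability = 1 − 3432/116280 = 112848/116280 = 4702/4845.

4702/4845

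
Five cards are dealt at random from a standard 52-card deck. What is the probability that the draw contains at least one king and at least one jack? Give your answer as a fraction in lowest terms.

There are C(52,5) = 2598960 possible draws.
By inclusion-exclusion on the complements, draws missing all kings or all jacks: C(48,5) + C(48,5) − C(44,5) = 1712304 + 1712304 − 1086008 = 2338600.
So draws with at least one of each: 2598960 − 2338600 = 260360, probability 260360/2598960 = 6509/64974.

6509/64974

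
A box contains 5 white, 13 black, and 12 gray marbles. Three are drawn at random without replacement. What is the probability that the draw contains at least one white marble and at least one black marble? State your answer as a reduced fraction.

65/203

There are C(30,3) = 4060 possible draws.
By inclusion-exclusion on the complements, draws missing all white or all black: C(25,3) + C(17,3) − C(12,3) = 2300 + 680 − 220 = 2760.
So draws with at least one of each: 4060 − 2760 = 1300, probability 1300/4060 = 65/203.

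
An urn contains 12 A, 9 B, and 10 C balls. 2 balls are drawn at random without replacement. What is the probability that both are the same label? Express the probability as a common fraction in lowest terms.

There are C(31,2) = 465 ways to draw 2 balls.
All same label: C(12,2) + C(9,2) + C(10,2) = 66 + 36 + 45 = 147.
Probability = 147/465 = 49/155.

49/155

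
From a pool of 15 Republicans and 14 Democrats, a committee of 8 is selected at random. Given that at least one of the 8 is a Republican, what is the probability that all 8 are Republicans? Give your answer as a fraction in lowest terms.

Work in counts. Selections with at least one Republican: C(29,8) − C(14,8) = 4292145 − 3003 = 4289142.
Of those, selections where all 8 are Republicans: C(15,8) = 6435.
Conditional probability = 6435/4289142 = 15/9998.

15/9998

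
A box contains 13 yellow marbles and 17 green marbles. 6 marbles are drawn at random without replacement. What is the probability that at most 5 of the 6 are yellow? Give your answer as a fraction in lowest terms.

15181/15225

Total selections: C(30,6) = 593775.
The complement is exactly 6 yellow: C(13,6)·C(17,0) = 1716.
Probability = 1 − 1716/593775 = 592059/593775 = 15181/15225.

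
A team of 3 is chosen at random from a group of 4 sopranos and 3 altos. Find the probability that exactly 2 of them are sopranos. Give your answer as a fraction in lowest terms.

The sample space is all 3-subsets of the 7: C(7,3) = 35.
Selections with exactly 2 sopranos: choose 2 of the 4 sopranos and 1 of the 3 altos, C(4,2)·C(3,1) = 6·3 = 18.
Probability = 18/35.

18/35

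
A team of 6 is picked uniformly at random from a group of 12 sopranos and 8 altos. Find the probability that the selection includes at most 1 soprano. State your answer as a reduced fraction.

35/1938

There are C(20,6) = 38760 ways to choose the 6.
Favorable selections (at most 1 soprano): C(12,0)·C(8,6) + C(12,1)·C(8,5) = 28 + 672 = 700.
Probability = 700/38760 = 35/1938.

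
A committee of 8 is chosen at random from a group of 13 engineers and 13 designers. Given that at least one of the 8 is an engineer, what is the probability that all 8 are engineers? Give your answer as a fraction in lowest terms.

9/10916

Work in counts. Selections with at least one engineer: C(26,8) − C(13,8) = 1562275 − 1287 = 1560988.
Of those, selections where all 8 are engineers: C(13,8) = 1287.
Conditional probability = 1287/1560988 = 9/10916.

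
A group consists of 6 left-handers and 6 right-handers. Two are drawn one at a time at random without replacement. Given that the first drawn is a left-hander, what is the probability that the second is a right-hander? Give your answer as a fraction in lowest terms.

6/11

After removing one left-hander, 11 remain: 5 left-handers and 6 right-handers.
So the probability the next is a right-hander is 6/11.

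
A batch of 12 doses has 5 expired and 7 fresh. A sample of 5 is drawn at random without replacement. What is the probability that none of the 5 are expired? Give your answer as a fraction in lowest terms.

There are C(12,5) = 792 possible selections.
Selections with no expired (all fresh): C(7,5) = 21.
Probability = 21/792 = 7/264.

7/264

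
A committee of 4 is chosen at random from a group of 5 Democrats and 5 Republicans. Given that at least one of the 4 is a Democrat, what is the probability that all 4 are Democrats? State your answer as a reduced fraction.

1/41

Work in counts. Selections with at least one Democrat: C(10,4) − C(5,4) = 210 − 5 = 205.
Of those, selections where all 4 are Democrats: C(5,4) = 5.
Conditional probability = 5/205 = 1/41.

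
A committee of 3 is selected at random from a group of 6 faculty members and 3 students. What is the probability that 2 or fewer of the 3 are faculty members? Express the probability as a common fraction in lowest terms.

16/21

There are C(9,3) = 84 ways to choose the 3.
The complement is exactly 3 faculty members: C(6,3)·C(3,0) = 20.
Probability = 1 − 20/84 = 64/84 = 16/21.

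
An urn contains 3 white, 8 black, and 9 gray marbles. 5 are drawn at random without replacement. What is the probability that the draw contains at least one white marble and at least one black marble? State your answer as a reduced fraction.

4325/7752

There are C(20,5) = 15504 possible draws.
By inclusion-exclusion on the complements, draws missing all white or all black: C(17,5) + C(12,5) − C(9,5) = 6188 + 792 − 126 = 6854.
So draws with at least one of each: 15504 − 6854 = 8650, probability 8650/15504 = 4325/7752.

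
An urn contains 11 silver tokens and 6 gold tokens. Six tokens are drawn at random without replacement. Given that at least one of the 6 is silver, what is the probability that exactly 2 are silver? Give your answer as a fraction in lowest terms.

Work in counts. Selections with at least one silver: C(17,6) − C(6,6) = 12376 − 1 = 12375.
Of those, selections where exactly 2 are silver: C(11,2)·C(6,4) = 55·15 = 825.
Conditional probability = 825/12375 = 1/15.

1/15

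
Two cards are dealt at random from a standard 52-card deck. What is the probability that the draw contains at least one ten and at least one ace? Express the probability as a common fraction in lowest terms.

There are C(52,2) = 1326 possible draws.
By inclusion-exclusion on the complements, draws missing all tens or all aces: C(48,2) + C(48,2) − C(44,2) = 1128 + 1128 − 946 = 1310.
So draws with at least one of each: 1326 − 1310 = 16, probability 16/1326 = 8/663.

8/663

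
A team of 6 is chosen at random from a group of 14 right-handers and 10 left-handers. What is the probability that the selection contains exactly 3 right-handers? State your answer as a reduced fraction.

1560/4807

There are C(24,6) = 134596 ways to choose 6 from 24.
Selections with exactly 3 right-handers: choose 3 of the 14 right-handers and 3 of the 10 left-handers, C(14,3)·C(10,3) = 364·120 = 43680.
Probability = 43680/134596 = 1560/4807.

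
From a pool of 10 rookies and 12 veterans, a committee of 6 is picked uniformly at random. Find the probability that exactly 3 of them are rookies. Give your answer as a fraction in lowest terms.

There are C(22,6) = 74613 ways to choose 6 from 22.
Selections with exactly 3 rookies: choose 3 of the 10 rookies and 3 of the 12 veterans, C(10,3)·C(12,3) = 120·220 = 26400.
Probability = 26400/74613 = 800/2261.

800/2261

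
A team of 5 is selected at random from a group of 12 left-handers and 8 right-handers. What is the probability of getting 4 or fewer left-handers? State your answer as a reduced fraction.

There are C(20,5) = 15504 ways to choose the 5.
The complement is exactly 5 left-handers: C(12,5)·C(8,0) = 792.
Probability = 1 − 792/15504 = 14712/15504 = 613/646.

613/646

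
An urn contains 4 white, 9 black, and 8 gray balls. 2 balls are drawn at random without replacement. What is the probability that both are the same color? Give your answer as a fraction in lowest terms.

1/3

There are C(21,2) = 210 ways to draw 2 balls.
All same color: C(4,2) + C(9,2) + C(8,2) = 6 + 36 + 28 = 70.
Probability = 70/210 = 1/3.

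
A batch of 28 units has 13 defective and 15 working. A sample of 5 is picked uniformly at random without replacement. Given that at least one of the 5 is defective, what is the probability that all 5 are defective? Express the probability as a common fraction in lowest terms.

33/2443

Work in counts. Selections with at least one defective: C(28,5) − C(15,5) = 98280 − 3003 = 95277.
Of those, selections where all 5 are defective: C(13,5) = 1287.
Conditional probability = 1287/95277 = 33/2443.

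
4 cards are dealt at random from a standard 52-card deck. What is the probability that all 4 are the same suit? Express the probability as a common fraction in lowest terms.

There are C(52,4) = 270725 possible 4-card hands.
Hands of one suit: 4 suits × C(13,4) = 4·715 = 2860.
Probability = 2860/270725 = 44/4165.

44/4165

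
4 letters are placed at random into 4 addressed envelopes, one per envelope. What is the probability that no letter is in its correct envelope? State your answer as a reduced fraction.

There are 4! = 24 assignments.
By inclusion-exclusion, assignments with no fixed points: C(4,0)·4! − C(4,1)·3! + C(4,2)·2! − C(4,3)·1! + C(4,4)·0! = 9.
Probability = 9/24 = 3/8.

3/8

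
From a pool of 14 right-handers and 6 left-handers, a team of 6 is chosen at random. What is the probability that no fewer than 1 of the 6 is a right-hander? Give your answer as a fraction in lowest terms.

38759/38760

Total selections: C(20,6) = 38760.
The complement is all 6 are left-handers: C(6,6) = 1.
Probability = 1 − 1/38760 = 38759/38760.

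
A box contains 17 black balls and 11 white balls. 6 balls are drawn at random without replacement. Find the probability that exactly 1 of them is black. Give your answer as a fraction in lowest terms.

Total number of selections: C(28,6) = 376740.
Selections with exactly 1 black: choose 1 of the 17 black and 5 of the 11 white, C(17,1)·C(11,5) = 17·462 = 7854.
Probability = 7854/376740 = 187/8970.

187/8970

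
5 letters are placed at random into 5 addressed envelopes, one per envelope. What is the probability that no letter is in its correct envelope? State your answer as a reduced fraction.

There are 5! = 120 assignments.
By inclusion-exclusion, assignments with no fixed points: C(5,0)·5! − C(5,1)·4! + C(5,2)·3! − C(5,3)·2! + C(5,4)·1! − C(5,5)·0! = 44.
Probability = 44/120 = 11/30.

11/30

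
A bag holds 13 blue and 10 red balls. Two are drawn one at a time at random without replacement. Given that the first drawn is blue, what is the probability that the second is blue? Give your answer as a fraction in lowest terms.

After removing one blue, 22 remain: 12 blue and 10 red.
So the probability the next is blue is 12/22 = 6/11.

6/11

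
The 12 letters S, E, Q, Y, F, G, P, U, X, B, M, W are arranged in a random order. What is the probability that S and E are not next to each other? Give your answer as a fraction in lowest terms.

There are 12! = 479001600 arrangements.
Arrangements with S and E adjacent: 2·11! = 79833600.
So not adjacent: 479001600 − 79833600 = 399168000, probability 399168000/479001600 = 5/6.

5/6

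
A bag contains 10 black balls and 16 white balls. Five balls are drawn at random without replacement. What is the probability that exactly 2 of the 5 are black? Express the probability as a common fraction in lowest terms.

1260/3289

Total number of selections: C(26,5) = 65780.
Selections with exactly 2 black: choose 2 of the 10 black and 3 of the 16 white, C(10,2)·C(16,3) = 45·560 = 25200.
Probability = 25200/65780 = 1260/3289.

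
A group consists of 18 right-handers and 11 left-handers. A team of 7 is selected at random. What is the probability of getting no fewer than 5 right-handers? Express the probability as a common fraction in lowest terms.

There are C(29,7) = 1560780 ways to choose the 7.
Favorable selections (no fewer than 5 right-handers): C(18,5)·C(11,2) + C(18,6)·C(11,1) + C(18,7)·C(11,0) = 471240 + 204204 + 31824 = 707268.
Probability = 707268/1560780 = 58939/130065.

58939/130065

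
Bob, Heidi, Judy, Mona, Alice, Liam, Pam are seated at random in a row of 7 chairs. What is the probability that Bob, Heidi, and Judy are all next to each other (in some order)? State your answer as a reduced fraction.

There are 7! = 5040 arrangements.
Treat the three as one block: 5! placements × 3! orders within the block = 120·6 = 720.
Probability = 720/5040 = 1/7.

1/7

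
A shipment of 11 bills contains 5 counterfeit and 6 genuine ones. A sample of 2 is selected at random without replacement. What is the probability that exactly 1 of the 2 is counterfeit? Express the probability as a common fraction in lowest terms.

6/11

There are C(11,2) = 55 ways to choose 2 from 11.
Selections with exactly 1 counterfeit: choose 1 of the 5 counterfeit and 1 of the 6 genuine, C(5,1)·C(6,1) = 5·6 = 30.
Probability = 30/55 = 6/11.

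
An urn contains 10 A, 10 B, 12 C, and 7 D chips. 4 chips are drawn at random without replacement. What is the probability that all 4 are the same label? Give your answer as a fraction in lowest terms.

50/4329

There are C(39,4) = 82251 ways to draw 4 chips.
All same label: C(10,4) + C(10,4) + C(12,4) + C(7,4) = 210 + 210 + 495 + 35 = 950.
Probability = 950/82251 = 50/4329.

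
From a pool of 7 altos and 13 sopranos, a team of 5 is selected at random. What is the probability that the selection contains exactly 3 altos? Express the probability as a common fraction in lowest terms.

The sample space is all 5-subsets of the 20: C(20,5) = 15504.
Selections with exactly 3 altos: choose 3 of the 7 altos and 2 of the 13 sopranos, C(7,3)·C(13,2) = 35·78 = 2730.
Probability = 2730/15504 = 455/2584.

455/2584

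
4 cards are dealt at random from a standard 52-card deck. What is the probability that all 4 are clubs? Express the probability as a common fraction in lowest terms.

11/4165

There are C(52,4) = 270725 possible 4-card hands.
Hands that are all clubs: C(13,4) = 715.
Probability = 715/270725 = 11/4165.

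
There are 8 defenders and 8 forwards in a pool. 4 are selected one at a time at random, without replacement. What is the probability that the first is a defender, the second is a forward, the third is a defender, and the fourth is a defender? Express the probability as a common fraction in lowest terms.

4/65

Multiply the conditional probabilities at each draw: 8/16 · 8/15 · 7/14 · 6/13 = 2688/43680 = 4/65.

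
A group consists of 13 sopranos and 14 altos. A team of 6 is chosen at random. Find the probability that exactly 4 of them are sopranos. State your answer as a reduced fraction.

There are C(27,6) = 296010 ways to choose 6 from 27.
Selections with exactly 4 sopranos: choose 4 of the 13 sopranos and 2 of the 14 altos, C(13,4)·C(14,2) = 715·91 = 65065.
Probability = 65065/296010 = 91/414.

91/414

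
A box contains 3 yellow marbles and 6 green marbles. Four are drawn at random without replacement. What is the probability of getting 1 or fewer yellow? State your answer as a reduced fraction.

Total selections: C(9,4) = 126.
Favorable selections (1 or fewer yellow): C(3,0)·C(6,4) + C(3,1)·C(6,3) = 15 + 60 = 75.
Probability = 75/126 = 25/42.

25/42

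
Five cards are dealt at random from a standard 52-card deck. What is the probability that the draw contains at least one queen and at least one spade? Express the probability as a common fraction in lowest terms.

229297/866320

There are C(52,5) = 2598960 possible draws.
By inclusion-exclusion on the complements, draws missing all queens or all spades: C(48,5) + C(39,5) − C(36,5) = 1712304 + 575757 − 376992 = 1911069.
So draws with at least one of each: 2598960 − 1911069 = 687891, probability 687891/2598960 = 229297/866320.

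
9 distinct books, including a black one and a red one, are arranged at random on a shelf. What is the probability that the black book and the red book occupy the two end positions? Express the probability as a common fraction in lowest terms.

1/36

There are 9! = 362880 arrangements.
Place the black book and the red book at the ends in 2 ways, arrange the remaining 7 in 7! = 5040 ways: 2·5040 = 10080.
Probability = 10080/362880 = 1/36.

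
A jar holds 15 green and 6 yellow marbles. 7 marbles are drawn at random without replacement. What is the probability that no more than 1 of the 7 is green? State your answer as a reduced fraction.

1/7752

Total selections: C(21,7) = 116280.
Favorable selections (no more than 1 green): C(15,1)·C(6,6) = 15.
Probability = 15/116280 = 1/7752.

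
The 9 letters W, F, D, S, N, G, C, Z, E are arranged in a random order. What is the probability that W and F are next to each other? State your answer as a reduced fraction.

There are 9! = 362880 arrangements.
Treat W and F as a block: 8! arrangements of the blocks × 2 orders within the block = 2·40320 = 80640.
Probability = 80640/362880 = 2/9.

2/9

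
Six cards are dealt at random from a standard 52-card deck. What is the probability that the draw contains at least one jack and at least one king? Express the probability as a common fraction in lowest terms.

718637/5089630

There are C(52,6) = 20358520 possible draws.
By inclusion-exclusion on the complements, draws missing all jacks or all kings: C(48,6) + C(48,6) − C(44,6) = 12271512 + 12271512 − 7059052 = 17483972.
So draws with at least one of each: 20358520 − 17483972 = 2874548, probability 2874548/20358520 = 718637/5089630.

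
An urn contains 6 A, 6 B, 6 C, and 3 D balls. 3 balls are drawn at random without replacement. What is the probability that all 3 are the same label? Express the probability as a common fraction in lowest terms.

61/1330

There are C(21,3) = 1330 ways to draw 3 balls.
All same label: C(6,3) + C(6,3) + C(6,3) + C(3,3) = 20 + 20 + 20 + 1 = 61.
Probability = 61/1330.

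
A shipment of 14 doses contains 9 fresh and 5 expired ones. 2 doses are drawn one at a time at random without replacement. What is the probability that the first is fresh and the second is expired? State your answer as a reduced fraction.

45/182

Multiply the conditional probabilities at each draw: 9/14 · 5/13 = 45/182.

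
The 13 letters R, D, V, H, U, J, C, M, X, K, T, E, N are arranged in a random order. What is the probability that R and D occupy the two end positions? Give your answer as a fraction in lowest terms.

1/78

There are 13! = 6227020800 arrangements.
Place R and D at the ends in 2 ways, arrange the remaining 11 in 11! = 39916800 ways: 2·39916800 = 79833600.
Probability = 79833600/6227020800 = 1/78.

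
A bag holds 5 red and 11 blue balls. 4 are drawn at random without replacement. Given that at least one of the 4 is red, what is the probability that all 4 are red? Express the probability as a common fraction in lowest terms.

Work in counts. Selections with at least one red: C(16,4) − C(11,4) = 1820 − 330 = 1490.
Of those, selections where all 4 are red: C(5,4) = 5.
Conditional probability = 5/1490 = 1/298.

1/298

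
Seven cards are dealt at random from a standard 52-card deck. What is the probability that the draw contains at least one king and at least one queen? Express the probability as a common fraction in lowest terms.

3105873/16723070

There are C(52,7) = 133784560 possible draws.
By inclusion-exclusion on the complements, draws missing all kings or all queens: C(48,7) + C(48,7) − C(44,7) = 73629072 + 73629072 − 38320568 = 108937576.
So draws with at least one of each: 133784560 − 108937576 = 24846984, probability 24846984/133784560 = 3105873/16723070.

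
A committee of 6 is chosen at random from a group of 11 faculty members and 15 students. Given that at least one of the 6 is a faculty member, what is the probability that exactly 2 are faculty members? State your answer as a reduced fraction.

Work in counts. Selections with at least one faculty member: C(26,6) − C(15,6) = 230230 − 5005 = 225225.
Of those, selections where exactly 2 are faculty members: C(11,2)·C(15,4) = 55·1365 = 75075.
Conditional probability = 75075/225225 = 1/3.

1/3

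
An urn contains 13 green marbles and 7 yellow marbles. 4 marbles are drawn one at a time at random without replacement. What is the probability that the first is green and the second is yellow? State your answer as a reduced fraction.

Multiply the conditional probabilities at each draw: 13/20 · 7/19 = 91/380.

91/380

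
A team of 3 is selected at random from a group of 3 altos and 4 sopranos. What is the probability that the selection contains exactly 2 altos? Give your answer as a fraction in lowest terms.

12/35

There are C(7,3) = 35 ways to choose 3 from 7.
Selections with exactly 2 altos: choose 2 of the 3 altos and 1 of the 4 sopranos, C(3,2)·C(4,1) = 3·4 = 12.
Probability = 12/35.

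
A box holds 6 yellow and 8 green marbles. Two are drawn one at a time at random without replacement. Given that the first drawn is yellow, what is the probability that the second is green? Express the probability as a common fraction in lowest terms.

8/13

After removing one yellow, 13 remain: 5 yellow and 8 green.
So the probability the next is green is 8/13.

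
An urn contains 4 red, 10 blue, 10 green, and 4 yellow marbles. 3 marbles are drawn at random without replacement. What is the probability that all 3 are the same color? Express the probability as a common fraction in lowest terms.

There are C(28,3) = 3276 ways to draw 3 marbles.
All same color: C(4,3) + C(10,3) + C(10,3) + C(4,3) = 4 + 120 + 120 + 4 = 248.
Probability = 248/3276 = 62/819.

62/819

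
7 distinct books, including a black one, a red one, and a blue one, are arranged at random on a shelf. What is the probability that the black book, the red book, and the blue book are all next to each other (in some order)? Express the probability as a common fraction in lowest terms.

There are 7! = 5040 arrangements.
Treat the three as one block: 5! placements × 3! orders within the block = 120·6 = 720.
Probability = 720/5040 = 1/7.

1/7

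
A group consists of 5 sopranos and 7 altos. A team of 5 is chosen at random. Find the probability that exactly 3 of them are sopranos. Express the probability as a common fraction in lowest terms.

35/132

Total number of selections: C(12,5) = 792.
Selections with exactly 3 sopranos: choose 3 of the 5 sopranos and 2 of the 7 altos, C(5,3)·C(7,2) = 10·21 = 210.
Probability = 210/792 = 35/132.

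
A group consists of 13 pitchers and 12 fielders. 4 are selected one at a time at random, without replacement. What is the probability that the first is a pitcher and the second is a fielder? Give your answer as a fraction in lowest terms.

Multiply the conditional probabilities at each draw: 13/25 · 12/24 = 156/600 = 13/50.

13/50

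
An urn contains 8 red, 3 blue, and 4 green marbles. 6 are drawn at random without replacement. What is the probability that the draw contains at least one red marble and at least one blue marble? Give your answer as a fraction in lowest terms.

There are C(15,6) = 5005 possible draws.
By inclusion-exclusion on the complements, draws missing all red or all blue: C(7,6) + C(12,6) − C(4,6) = 7 + 924 − 0 = 931.
So draws with at least one of each: 5005 − 931 = 4074, probability 4074/5005 = 582/715.

582/715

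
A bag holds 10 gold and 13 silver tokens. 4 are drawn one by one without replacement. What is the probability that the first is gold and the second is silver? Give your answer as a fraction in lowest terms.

65/253

Multiply the conditional probabilities at each draw: 10/23 · 13/22 = 130/506 = 65/253.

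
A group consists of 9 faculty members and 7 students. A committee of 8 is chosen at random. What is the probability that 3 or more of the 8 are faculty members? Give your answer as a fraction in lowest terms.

1401/1430

Total selections: C(16,8) = 12870.
Count the complement (fewer than 3 faculty members): C(9,1)·C(7,7) + C(9,2)·C(7,6) = 9 + 252 = 261.
Probability = 1 − 261/12870 = 12609/12870 = 1401/1430.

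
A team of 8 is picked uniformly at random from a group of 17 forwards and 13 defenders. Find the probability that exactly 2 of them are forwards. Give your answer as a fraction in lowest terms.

5984/150075

Total number of selections: C(30,8) = 5852925.
Selections with exactly 2 forwards: choose 2 of the 17 forwards and 6 of the 13 defenders, C(17,2)·C(13,6) = 136·1716 = 233376.
Probability = 233376/5852925 = 5984/150075.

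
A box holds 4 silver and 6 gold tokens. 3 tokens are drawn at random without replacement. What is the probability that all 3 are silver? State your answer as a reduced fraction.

There are C(10,3) = 120 possible selections.
Selections with all silver: C(4,3) = 4.
Probability = 4/120 = 1/30.

1/30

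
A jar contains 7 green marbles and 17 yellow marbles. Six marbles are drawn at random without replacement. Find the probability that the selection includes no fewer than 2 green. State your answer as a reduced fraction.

2818/4807

There are C(24,6) = 134596 ways to choose the 6.
Count the complement (fewer than 2 green): C(7,0)·C(17,6) + C(7,1)·C(17,5) = 12376 + 43316 = 55692.
Probability = 1 − 55692/134596 = 78904/134596 = 2818/4807.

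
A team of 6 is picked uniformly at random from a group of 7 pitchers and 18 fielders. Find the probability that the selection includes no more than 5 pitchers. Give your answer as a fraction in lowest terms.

25299/25300

There are C(25,6) = 177100 ways to choose the 6.
The complement is exactly 6 pitchers: C(7,6)·C(18,0) = 7.
Probability = 1 − 7/177100 = 177093/177100 = 25299/25300.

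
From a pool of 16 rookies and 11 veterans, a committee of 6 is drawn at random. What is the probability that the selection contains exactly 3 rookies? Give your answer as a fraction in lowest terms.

280/897

Total number of selections: C(27,6) = 296010.
Selections with exactly 3 rookies: choose 3 of the 16 rookies and 3 of the 11 veterans, C(16,3)·C(11,3) = 560·165 = 92400.
Probability = 92400/296010 = 280/897.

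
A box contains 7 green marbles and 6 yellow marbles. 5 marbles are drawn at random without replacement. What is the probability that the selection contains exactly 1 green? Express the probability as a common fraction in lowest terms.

There are C(13,5) = 1287 ways to choose 5 from 13.
Selections with exactly 1 green: choose 1 of the 7 green and 4 of the 6 yellow, C(7,1)·C(6,4) = 7·15 = 105.
Probability = 105/1287 = 35/429.

35/429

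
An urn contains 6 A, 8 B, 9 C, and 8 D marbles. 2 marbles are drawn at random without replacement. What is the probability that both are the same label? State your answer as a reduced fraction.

107/465

There are C(31,2) = 465 ways to draw 2 marbles.
All same label: C(6,2) + C(8,2) + C(9,2) + C(8,2) = 15 + 28 + 36 + 28 = 107.
Probability = 107/465.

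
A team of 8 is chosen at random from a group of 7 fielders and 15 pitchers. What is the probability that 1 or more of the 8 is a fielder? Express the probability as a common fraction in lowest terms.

Total selections: C(22,8) = 319770.
The complement is all 8 are pitchers: C(15,8) = 6435.
Probability = 1 − 6435/319770 = 313335/319770 = 633/646.

633/646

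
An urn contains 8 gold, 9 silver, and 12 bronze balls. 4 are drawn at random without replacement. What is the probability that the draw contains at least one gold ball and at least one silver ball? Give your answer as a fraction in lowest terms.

344/609

There are C(29,4) = 23751 possible draws.
By inclusion-exclusion on the complements, draws missing all gold or all silver: C(21,4) + C(20,4) − C(12,4) = 5985 + 4845 − 495 = 10335.
So draws with at least one of each: 23751 − 10335 = 13416, probability 13416/23751 = 344/609.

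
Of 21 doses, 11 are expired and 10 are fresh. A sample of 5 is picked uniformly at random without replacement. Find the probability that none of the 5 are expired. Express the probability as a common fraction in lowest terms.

There are C(21,5) = 20349 possible selections.
Selections with no expired (all fresh): C(10,5) = 252.
Probability = 252/20349 = 4/323.

4/323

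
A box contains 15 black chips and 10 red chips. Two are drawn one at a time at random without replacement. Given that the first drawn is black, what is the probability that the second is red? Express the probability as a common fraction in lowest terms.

5/12

After removing one black, 24 remain: 14 black and 10 red.
So the probability the next is red is 10/24 = 5/12.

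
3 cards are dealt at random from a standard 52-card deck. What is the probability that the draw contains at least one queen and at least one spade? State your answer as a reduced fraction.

There are C(52,3) = 22100 possible draws.
By inclusion-exclusion on the complements, draws missing all queens or all spades: C(48,3) + C(39,3) − C(36,3) = 17296 + 9139 − 7140 = 19295.
So draws with at least one of each: 22100 − 19295 = 2805, probability 2805/22100 = 33/260.

33/260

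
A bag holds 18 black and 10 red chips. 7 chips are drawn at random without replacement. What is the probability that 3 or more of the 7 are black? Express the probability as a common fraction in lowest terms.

Total selections: C(28,7) = 1184040.
Count the complement (fewer than 3 black): C(18,0)·C(10,7) + C(18,1)·C(10,6) + C(18,2)·C(10,5) = 120 + 3780 + 38556 = 42456.
Probability = 1 − 42456/1184040 = 1141584/1184040 = 47566/49335.

47566/49335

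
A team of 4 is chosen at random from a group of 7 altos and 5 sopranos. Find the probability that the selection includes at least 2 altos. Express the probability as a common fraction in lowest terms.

There are C(12,4) = 495 ways to choose the 4.
Favorable selections (at least 2 altos): C(7,2)·C(5,2) + C(7,3)·C(5,1) + C(7,4)·C(5,0) = 210 + 175 + 35 = 420.
Probability = 420/495 = 28/33.

28/33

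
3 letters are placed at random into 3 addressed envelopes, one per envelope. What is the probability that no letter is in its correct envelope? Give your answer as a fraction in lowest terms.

There are 3! = 6 assignments.
By inclusion-exclusion, assignments with no fixed points: C(3,0)·3! − C(3,1)·2! + C(3,2)·1! − C(3,3)·0! = 2.
Probability = 2/6 = 1/3.

1/3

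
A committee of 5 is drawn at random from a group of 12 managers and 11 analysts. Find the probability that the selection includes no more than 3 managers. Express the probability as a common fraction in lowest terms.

356/437

There are C(23,5) = 33649 ways to choose the 5.
Favorable selections (no more than 3 managers): C(12,0)·C(11,5) + C(12,1)·C(11,4) + C(12,2)·C(11,3) + C(12,3)·C(11,2) = 462 + 3960 + 10890 + 12100 = 27412.
Probability = 27412/33649 = 356/437.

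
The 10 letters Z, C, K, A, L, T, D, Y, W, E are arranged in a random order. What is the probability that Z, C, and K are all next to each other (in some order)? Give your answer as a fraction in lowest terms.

There are 10! = 3628800 arrangements.
Treat the three as one block: 8! placements × 3! orders within the block = 40320·6 = 241920.
Probability = 241920/3628800 = 1/15.

1/15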